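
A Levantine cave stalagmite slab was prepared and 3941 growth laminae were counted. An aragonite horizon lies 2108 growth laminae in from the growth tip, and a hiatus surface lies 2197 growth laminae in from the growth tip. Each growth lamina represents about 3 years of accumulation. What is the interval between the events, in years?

267 years

2197 − 2108 = 89 growth laminae lie between the two events.
Multiplying by 3 years per growth lamina: 89 × 3 = 267 years.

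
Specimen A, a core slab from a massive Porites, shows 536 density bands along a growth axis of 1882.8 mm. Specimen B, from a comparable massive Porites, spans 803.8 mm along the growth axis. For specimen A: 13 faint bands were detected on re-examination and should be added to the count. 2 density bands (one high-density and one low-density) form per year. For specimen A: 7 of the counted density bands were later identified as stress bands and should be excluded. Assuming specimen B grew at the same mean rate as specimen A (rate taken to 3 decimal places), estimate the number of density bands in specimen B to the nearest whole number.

Specimen A: adjusted count: 536 − 7 + 13 = 542 density bands.
Specimen A: 542 density bands at 2 per year is 542 / 2 = 271 years.
A: Mean rate = 1882.8 mm / 271 years ≈ 6.948 mm/yr.
B spans 803.8 / 6.948 = 115.69 years; at 2 density bands per year that is 115.69 × 2 ≈ 231 density bands.

231 density bands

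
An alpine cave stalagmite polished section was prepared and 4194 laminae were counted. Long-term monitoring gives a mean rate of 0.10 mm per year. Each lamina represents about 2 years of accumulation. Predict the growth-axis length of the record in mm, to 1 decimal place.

838.8 mm

Multiplying by 2 years per lamina: 4194 × 2 = 8388 years.
Length ≈ 0.10 × 8388 = 838.8 mm.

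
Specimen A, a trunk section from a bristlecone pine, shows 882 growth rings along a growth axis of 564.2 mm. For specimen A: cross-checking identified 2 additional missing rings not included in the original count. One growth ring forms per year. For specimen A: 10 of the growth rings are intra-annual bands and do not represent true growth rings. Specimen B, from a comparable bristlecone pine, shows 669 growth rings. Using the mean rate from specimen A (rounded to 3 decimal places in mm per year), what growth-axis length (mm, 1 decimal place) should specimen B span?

432.2 mm

Specimen A: correcting the raw count gives 882 − 10 + 2 = 874 true growth rings.
A: Mean rate = 564.2 mm / 874 years ≈ 0.646 mm/yr.
For B, 0.646 mm/year × 669 years = 432.2 mm.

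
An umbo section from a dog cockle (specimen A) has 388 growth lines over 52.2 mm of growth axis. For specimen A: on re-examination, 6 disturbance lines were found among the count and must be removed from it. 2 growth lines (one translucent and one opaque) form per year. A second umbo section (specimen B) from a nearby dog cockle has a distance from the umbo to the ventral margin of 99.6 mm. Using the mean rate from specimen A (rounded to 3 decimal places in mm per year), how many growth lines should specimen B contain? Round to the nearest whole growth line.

Specimen A: true growth line count = 388 − 6 = 382.
Specimen A: dividing by 2 growth lines per year: 382 / 2 = 191 years.
A: 52.2 mm over 191 years gives 52.2 / 191 ≈ 0.273 mm/yr.
B spans 99.6 / 0.273 = 364.84 years; at 2 growth lines per year that is 364.84 × 2 ≈ 730 growth lines.

730 growth lines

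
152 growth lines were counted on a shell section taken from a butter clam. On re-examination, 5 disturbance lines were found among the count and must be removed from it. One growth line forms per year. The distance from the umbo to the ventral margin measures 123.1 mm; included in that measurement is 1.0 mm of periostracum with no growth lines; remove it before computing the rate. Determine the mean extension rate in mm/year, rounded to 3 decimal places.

0.831 mm/year

Correcting the raw count gives 152 − 5 = 147 true growth lines.
The growth record spans 123.1 − 1.0 = 122.1 mm.
122.1 mm over 147 years gives 122.1 / 147 ≈ 0.831 mm/year.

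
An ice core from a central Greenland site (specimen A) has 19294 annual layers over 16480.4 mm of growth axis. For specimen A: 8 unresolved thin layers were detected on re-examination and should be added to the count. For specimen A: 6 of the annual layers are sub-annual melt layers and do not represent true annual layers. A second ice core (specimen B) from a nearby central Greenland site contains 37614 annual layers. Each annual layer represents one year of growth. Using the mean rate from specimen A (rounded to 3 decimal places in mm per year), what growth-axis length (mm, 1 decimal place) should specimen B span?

32122.4 mm

Specimen A: correcting the raw count gives 19294 − 6 + 8 = 19296 true annual layers.
A: 16480.4 mm over 19296 years gives 16480.4 / 19296 ≈ 0.854 mm/year.
For B, 0.854 mm/year × 37614 years = 32122.4 mm.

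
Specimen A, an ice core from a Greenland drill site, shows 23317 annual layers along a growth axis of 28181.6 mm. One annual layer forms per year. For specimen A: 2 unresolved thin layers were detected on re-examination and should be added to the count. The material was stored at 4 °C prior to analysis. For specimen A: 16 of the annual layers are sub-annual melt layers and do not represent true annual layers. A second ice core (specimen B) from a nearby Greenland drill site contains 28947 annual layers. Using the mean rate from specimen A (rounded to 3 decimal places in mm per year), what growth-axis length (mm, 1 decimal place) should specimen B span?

34996.9 mm

Specimen A: after corrections the count is 23317 − 16 + 2 = 23303 annual layers.
A: Extension rate ≈ 28181.6 / 23303 = 1.209 mm/year.
Length of B = 1.209 × 28947 = 34996.9 mm.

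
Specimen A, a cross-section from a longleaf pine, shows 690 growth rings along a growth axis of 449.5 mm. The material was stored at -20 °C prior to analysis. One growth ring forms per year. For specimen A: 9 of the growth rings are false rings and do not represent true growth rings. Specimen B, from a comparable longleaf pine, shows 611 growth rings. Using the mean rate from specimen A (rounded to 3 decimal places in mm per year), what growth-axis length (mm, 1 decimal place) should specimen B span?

403.3 mm

Specimen A: correcting the raw count gives 690 − 9 = 681 true growth rings.
A: Extension rate ≈ 449.5 / 681 = 0.660 mm/yr.
B's length ≈ 0.660 × 611 = 403.3 mm.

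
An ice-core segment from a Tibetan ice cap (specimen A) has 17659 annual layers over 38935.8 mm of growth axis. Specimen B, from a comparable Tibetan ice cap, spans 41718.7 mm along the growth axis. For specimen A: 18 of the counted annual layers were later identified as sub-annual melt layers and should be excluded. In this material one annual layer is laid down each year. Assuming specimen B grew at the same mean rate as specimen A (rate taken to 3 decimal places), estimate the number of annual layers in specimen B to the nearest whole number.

Specimen A: after corrections the count is 17659 − 18 = 17641 annual layers.
A: Mean rate = 38935.8 mm / 17641 years ≈ 2.207 mm/yr.
Specimen B: 41718.7 mm / 2.207 mm per year = 18902.90 years ≈ 18903 annual layers.

18903 annual layers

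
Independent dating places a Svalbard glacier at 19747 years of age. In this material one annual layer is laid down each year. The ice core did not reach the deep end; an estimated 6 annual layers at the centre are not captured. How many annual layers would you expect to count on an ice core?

19741 annual layers

At one annual layer per year, 19747 years correspond to 19747 annual layers.
Subtracting the 6 annual layers not captured gives 19747 − 6 = 19741 annual layers in the record.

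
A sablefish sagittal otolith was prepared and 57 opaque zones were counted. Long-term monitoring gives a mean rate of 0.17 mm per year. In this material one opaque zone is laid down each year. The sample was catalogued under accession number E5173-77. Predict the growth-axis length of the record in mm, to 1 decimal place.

9.7 mm

The record spans 57 years at 0.17 mm per year.
Predicted length = 0.17 mm/year × 57 years = 9.7 mm.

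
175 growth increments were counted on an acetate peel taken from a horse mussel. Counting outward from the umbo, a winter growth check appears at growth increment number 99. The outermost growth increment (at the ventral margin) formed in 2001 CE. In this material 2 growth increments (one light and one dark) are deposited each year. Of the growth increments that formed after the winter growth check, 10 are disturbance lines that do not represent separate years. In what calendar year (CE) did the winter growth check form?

1968 CE

175 − 99 = 76 growth increments lie beyond the winter growth check toward the ventral margin.
Removing the 10 false growth increments leaves 76 − 10 = 66 true growth increments beyond the winter growth check.
66 growth increments at 2 per year is 66 / 2 = 33 years.
2001 − 33 = 1968 CE.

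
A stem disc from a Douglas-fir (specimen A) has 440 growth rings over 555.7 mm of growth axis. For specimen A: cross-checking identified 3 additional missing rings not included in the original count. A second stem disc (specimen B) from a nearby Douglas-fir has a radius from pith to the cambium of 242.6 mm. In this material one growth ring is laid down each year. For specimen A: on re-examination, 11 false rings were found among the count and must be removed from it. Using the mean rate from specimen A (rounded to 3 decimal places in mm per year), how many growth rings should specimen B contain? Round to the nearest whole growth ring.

189 growth rings

Specimen A: after corrections the count is 440 − 11 + 3 = 432 growth rings.
A: Mean rate = 555.7 mm / 432 years ≈ 1.286 mm/year.
For B, 242.6 / 1.286 = 188.65 years ≈ 189 growth rings.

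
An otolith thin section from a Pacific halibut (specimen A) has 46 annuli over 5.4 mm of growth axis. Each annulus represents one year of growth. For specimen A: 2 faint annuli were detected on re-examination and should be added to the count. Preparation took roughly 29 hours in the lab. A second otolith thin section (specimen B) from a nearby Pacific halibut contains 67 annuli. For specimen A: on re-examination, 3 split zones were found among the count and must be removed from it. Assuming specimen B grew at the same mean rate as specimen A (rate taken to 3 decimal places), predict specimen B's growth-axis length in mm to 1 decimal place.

Specimen A: adjusted count: 46 − 3 + 2 = 45 annuli.
A: 5.4 mm over 45 years gives 5.4 / 45 ≈ 0.120 mm/year.
Length of B = 0.120 × 67 = 8.0 mm.

8.0 mm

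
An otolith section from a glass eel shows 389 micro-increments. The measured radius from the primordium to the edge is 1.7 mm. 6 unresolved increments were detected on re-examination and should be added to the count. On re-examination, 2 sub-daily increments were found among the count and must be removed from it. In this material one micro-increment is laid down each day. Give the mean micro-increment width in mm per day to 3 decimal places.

0.004 mm per day

Adjusted count: 389 − 2 + 6 = 393 micro-increments.
1.7 mm over 393 days gives 1.7 / 393 ≈ 0.004 mm per day.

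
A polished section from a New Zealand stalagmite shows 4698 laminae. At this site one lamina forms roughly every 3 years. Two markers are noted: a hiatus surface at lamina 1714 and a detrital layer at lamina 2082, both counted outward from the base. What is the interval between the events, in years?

Separation: 2082 − 1714 = 368 laminae.
At 3 years per lamina, 368 × 3 = 1104 years.

1104 years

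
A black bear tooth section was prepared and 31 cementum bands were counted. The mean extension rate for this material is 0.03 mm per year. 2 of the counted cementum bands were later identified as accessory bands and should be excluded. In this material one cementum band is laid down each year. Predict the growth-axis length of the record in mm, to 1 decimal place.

Correcting the raw count gives 31 − 2 = 29 true cementum bands.
Predicted length = 0.03 mm/year × 29 years = 0.9 mm.

0.9 mm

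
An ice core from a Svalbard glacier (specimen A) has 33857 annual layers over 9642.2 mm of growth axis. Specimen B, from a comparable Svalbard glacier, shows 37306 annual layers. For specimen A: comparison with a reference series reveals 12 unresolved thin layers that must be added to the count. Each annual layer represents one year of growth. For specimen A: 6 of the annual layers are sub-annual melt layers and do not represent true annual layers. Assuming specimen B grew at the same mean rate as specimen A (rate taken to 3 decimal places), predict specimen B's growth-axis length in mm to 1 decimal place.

Specimen A: true annual layer count = 33857 − 6 + 12 = 33863.
A: Extension rate ≈ 9642.2 / 33863 = 0.285 mm/year.
B's length ≈ 0.285 × 37306 = 10632.2 mm.

10632.2 mm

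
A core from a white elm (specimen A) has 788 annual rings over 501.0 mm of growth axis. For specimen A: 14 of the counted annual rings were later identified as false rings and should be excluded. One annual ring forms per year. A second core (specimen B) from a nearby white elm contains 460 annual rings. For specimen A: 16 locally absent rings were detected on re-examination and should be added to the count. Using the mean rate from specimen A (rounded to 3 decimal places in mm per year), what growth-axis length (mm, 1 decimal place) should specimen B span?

291.6 mm

Specimen A: after corrections the count is 788 − 14 + 16 = 790 annual rings.
A: 501.0 mm over 790 years gives 501.0 / 790 ≈ 0.634 mm/year.
B's length ≈ 0.634 × 460 = 291.6 mm.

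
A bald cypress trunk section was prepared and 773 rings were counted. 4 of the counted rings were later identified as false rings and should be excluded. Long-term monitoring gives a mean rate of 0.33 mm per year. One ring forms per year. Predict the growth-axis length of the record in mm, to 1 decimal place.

Correcting the raw count gives 773 − 4 = 769 true rings.
769 years at 0.33 mm/year gives 0.33 × 769 = 253.8 mm.

253.8 mm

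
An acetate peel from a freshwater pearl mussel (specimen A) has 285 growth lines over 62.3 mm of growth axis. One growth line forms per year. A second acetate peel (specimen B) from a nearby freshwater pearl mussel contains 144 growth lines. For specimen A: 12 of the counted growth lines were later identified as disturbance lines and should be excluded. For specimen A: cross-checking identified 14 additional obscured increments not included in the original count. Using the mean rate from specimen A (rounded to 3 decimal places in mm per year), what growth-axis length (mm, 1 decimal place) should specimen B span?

31.2 mm

Specimen A: correcting the raw count gives 285 − 12 + 14 = 287 true growth lines.
A: Mean rate = 62.3 mm / 287 years ≈ 0.217 mm per year.
Length of B = 0.217 × 144 = 31.2 mm.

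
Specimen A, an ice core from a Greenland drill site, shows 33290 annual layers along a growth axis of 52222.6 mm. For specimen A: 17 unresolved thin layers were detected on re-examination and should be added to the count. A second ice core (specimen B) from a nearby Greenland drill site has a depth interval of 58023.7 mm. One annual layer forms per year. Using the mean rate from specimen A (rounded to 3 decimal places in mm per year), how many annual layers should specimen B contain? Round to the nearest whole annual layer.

Specimen A: adjusted count: 33290 + 17 = 33307 annual layers.
A: Mean rate = 52222.6 mm / 33307 years ≈ 1.568 mm/yr.
B spans 58023.7 / 1.568 = 37004.91 years ≈ 37005 annual layers.

37005 annual layers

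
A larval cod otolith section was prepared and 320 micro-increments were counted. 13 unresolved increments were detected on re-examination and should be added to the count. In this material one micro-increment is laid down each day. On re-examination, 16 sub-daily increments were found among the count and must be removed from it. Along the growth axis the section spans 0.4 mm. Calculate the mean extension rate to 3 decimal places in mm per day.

0.001 mm per day

Correcting the raw count gives 320 − 16 + 13 = 317 true micro-increments.
Extension rate ≈ 0.4 / 317 = 0.001 mm per day.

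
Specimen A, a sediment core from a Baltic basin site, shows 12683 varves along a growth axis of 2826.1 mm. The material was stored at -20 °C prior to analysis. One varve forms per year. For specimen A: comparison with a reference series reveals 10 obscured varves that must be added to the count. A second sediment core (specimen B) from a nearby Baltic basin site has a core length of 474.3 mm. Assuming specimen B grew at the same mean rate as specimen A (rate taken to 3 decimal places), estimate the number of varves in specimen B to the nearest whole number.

2127 varves

Specimen A: adjusted count: 12683 + 10 = 12693 varves.
A: 2826.1 mm over 12693 years gives 2826.1 / 12693 ≈ 0.223 mm/yr.
For B, 474.3 / 0.223 = 2126.91 years ≈ 2127 varves.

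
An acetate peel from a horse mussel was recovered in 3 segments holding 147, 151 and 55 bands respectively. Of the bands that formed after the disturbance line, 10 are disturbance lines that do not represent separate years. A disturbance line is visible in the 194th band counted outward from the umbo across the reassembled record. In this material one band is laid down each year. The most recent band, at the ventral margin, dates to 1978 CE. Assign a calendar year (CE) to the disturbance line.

1829 CE

Total bands = 147 + 151 + 55 = 353.
The disturbance line sits at band 194 from the umbo, so 353 − 194 = 159 bands formed after it.
Excluding 10 false bands: 159 − 10 = 149.
The band at the ventral margin is 1978 CE, so the disturbance line dates to 1978 − 149 = 1829 CE.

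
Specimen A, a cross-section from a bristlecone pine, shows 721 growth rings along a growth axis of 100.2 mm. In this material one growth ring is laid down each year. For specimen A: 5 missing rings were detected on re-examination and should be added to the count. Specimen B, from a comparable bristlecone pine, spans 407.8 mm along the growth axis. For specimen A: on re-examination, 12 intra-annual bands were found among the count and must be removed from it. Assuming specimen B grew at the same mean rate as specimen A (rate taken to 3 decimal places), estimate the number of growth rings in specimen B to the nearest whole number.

2913 growth rings

Specimen A: adjusted count: 721 − 12 + 5 = 714 growth rings.
A: Extension rate ≈ 100.2 / 714 = 0.140 mm/yr.
Specimen B: 407.8 mm / 0.140 mm per year = 2912.86 years ≈ 2913 growth rings.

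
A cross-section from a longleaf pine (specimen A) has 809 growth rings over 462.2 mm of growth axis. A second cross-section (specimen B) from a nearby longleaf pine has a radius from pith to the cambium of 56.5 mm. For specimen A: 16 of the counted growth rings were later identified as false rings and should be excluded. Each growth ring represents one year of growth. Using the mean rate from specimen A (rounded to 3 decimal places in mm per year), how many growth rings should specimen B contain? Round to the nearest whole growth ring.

Specimen A: adjusted count: 809 − 16 = 793 growth rings.
A: Extension rate ≈ 462.2 / 793 = 0.583 mm per year.
For B, 56.5 / 0.583 = 96.91 years ≈ 97 growth rings.

97 growth rings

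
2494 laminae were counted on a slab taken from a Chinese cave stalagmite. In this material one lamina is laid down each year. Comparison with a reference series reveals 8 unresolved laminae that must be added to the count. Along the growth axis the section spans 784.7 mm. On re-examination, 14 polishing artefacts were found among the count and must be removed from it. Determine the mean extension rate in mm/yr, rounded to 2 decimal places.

0.32 mm/yr

Correcting the raw count gives 2494 − 14 + 8 = 2488 true laminae.
Mean rate = 784.7 mm / 2488 years ≈ 0.32 mm/yr.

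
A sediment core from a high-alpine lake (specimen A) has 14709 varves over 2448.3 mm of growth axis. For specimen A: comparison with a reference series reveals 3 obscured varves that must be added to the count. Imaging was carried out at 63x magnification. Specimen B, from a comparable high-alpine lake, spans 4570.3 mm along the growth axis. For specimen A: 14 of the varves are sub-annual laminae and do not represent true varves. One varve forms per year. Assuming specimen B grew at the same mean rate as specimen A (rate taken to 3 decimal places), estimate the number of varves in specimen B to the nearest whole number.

Specimen A: correcting the raw count gives 14709 − 14 + 3 = 14698 true varves.
A: Mean rate = 2448.3 mm / 14698 years ≈ 0.167 mm per year.
For B, 4570.3 / 0.167 = 27367.07 years ≈ 27367 varves.

27367 varves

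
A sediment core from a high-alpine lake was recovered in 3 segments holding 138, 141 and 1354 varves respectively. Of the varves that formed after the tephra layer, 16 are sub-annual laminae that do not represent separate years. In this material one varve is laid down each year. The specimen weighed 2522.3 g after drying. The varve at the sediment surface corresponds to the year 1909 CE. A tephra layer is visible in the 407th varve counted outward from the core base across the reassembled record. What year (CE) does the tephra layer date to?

699 CE

Total varves = 138 + 141 + 1354 = 1633.
1633 − 407 = 1226 varves lie beyond the tephra layer toward the sediment surface.
1226 − 16 false = 1210 true varves after the tephra layer.
The varve at the sediment surface is 1909 CE, so the tephra layer dates to 1909 − 1210 = 699 CE.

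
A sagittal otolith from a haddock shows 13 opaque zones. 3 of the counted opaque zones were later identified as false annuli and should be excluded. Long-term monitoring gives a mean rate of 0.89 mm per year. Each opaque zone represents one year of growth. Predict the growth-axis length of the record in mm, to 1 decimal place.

After corrections the count is 13 − 3 = 10 opaque zones.
10 years at 0.89 mm/year gives 0.89 × 10 = 8.9 mm.

8.9 mm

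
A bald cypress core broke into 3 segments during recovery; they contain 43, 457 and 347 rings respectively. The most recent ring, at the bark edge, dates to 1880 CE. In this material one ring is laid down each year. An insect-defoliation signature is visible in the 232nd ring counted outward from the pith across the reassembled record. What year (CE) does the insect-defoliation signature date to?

Total rings = 43 + 457 + 347 = 847.
Between ring 232 and the bark edge there are 847 − 232 = 615 rings.
The ring at the bark edge is 1880 CE, so the insect-defoliation signature dates to 1880 − 615 = 1265 CE.

1265 CE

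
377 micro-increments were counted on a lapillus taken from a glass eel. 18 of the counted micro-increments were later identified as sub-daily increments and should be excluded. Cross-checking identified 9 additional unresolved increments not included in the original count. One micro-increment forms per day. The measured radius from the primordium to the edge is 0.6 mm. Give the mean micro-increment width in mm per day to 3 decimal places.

0.002 mm per day

Adjusted count: 377 − 18 + 9 = 368 micro-increments.
0.6 mm over 368 days gives 0.6 / 368 ≈ 0.002 mm per day.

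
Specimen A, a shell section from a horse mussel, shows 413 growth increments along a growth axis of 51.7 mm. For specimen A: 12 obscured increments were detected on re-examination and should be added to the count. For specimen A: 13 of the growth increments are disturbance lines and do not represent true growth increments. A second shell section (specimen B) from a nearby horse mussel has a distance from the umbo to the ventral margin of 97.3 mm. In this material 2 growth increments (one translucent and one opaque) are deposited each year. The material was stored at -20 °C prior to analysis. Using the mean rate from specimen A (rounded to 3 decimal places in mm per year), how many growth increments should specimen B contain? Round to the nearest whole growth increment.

775 growth increments

Specimen A: true growth increment count = 413 − 13 + 12 = 412.
Specimen A: dividing by 2 growth increments per year: 412 / 2 = 206 years.
A: Extension rate ≈ 51.7 / 206 = 0.251 mm per year.
Specimen B: 97.3 mm / 0.251 mm per year = 387.65 years; at 2 growth increments per year that is 387.65 × 2 ≈ 775 growth increments.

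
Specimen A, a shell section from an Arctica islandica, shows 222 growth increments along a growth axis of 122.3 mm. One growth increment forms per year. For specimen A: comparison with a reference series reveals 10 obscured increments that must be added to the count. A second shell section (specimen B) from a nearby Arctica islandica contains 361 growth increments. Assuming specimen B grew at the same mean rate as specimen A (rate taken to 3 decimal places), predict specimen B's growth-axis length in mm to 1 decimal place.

Specimen A: after corrections the count is 222 + 10 = 232 growth increments.
A: Extension rate ≈ 122.3 / 232 = 0.527 mm/yr.
B's length ≈ 0.527 × 361 = 190.2 mm.

190.2 mm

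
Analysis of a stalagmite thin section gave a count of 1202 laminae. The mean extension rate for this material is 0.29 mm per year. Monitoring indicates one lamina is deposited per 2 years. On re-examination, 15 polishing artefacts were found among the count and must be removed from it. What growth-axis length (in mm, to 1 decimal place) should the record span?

688.5 mm

Adjusted count: 1202 − 15 = 1187 laminae.
At 2 years per lamina, 1187 × 2 = 2374 years.
Length ≈ 0.29 × 2374 = 688.5 mm.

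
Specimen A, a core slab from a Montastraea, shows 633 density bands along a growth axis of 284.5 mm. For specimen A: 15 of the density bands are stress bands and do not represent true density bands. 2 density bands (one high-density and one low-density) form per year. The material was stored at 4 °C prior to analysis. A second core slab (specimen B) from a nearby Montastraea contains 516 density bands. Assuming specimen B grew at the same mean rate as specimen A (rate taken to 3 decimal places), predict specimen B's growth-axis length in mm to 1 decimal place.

237.6 mm

Specimen A: after corrections the count is 633 − 15 = 618 density bands.
Specimen A: 618 density bands at 2 per year is 618 / 2 = 309 years.
A: Mean rate = 284.5 mm / 309 years ≈ 0.921 mm/year.
Specimen B: with 2 density bands per year, 516 / 2 = 258 years. B's length ≈ 0.921 × 258 = 237.6 mm.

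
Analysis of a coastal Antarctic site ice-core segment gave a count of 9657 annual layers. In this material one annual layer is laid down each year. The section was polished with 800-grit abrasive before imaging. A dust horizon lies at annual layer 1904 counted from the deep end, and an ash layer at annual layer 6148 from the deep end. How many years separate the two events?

4244 years

6148 − 1904 = 4244 annual layers lie between the two events.
One annual layer per year makes the interval 4244 years.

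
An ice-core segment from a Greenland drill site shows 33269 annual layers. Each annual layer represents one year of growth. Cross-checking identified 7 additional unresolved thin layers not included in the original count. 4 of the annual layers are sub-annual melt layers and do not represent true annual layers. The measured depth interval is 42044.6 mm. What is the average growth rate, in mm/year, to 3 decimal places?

1.264 mm/year

Adjusted count: 33269 − 4 + 7 = 33272 annual layers.
Mean rate = 42044.6 mm / 33272 years ≈ 1.264 mm/year.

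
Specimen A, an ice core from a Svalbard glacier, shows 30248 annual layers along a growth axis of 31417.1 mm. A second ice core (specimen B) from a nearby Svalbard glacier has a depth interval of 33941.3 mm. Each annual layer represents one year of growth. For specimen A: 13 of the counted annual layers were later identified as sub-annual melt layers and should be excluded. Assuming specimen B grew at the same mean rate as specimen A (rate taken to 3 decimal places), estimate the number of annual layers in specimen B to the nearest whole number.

32667 annual layers

Specimen A: true annual layer count = 30248 − 13 = 30235.
A: Extension rate ≈ 31417.1 / 30235 = 1.039 mm per year.
Specimen B: 33941.3 mm / 1.039 mm per year = 32667.28 years ≈ 32667 annual layers.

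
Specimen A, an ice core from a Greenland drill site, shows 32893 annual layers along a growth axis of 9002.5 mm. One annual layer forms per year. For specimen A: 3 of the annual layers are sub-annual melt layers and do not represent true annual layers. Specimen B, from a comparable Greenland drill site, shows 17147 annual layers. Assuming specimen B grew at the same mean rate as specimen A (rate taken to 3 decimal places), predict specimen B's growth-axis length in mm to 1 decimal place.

4698.3 mm

Specimen A: true annual layer count = 32893 − 3 = 32890.
A: 9002.5 mm over 32890 years gives 9002.5 / 32890 ≈ 0.274 mm/year.
B's length ≈ 0.274 × 17147 = 4698.3 mm.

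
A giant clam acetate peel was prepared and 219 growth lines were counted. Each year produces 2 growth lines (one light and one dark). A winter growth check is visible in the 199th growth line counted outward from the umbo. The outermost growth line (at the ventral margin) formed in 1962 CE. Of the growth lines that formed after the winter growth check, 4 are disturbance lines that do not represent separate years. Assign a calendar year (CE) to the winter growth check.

1954 CE

219 − 199 = 20 growth lines lie beyond the winter growth check toward the ventral margin.
20 − 4 false = 16 true growth lines after the winter growth check.
Dividing by 2 growth lines per year: 16 / 2 = 8 years.
The growth line at the ventral margin is 1962 CE, so the winter growth check dates to 1962 − 8 = 1954 CE.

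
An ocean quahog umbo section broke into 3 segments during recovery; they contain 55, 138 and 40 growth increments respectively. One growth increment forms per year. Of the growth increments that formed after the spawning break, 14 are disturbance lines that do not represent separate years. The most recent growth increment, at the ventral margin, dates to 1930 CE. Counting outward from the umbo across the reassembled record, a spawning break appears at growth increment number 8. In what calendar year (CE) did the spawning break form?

Total growth increments = 55 + 138 + 40 = 233.
The spawning break sits at growth increment 8 from the umbo, so 233 − 8 = 225 growth increments formed after it.
225 − 14 false = 211 true growth increments after the spawning break.
The growth increment at the ventral margin is 1930 CE, so the spawning break dates to 1930 − 211 = 1719 CE.

1719 CE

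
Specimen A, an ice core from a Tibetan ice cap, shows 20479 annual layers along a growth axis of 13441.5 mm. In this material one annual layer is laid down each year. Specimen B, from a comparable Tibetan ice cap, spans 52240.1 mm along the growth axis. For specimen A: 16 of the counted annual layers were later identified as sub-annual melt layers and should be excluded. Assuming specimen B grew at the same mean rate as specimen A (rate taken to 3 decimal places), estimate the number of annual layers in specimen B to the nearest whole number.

79513 annual layers

Specimen A: after corrections the count is 20479 − 16 = 20463 annual layers.
A: Extension rate ≈ 13441.5 / 20463 = 0.657 mm/year.
Specimen B: 52240.1 mm / 0.657 mm per year = 79513.09 years ≈ 79513 annual layers.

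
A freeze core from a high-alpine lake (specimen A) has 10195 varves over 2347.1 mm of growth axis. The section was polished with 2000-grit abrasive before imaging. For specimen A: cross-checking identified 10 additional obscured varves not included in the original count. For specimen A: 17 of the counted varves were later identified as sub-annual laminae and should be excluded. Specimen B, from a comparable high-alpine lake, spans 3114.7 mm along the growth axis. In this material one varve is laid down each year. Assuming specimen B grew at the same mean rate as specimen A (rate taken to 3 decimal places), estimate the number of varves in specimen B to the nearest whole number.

13542 varves

Specimen A: adjusted count: 10195 − 17 + 10 = 10188 varves.
A: Mean rate = 2347.1 mm / 10188 years ≈ 0.230 mm/year.
B spans 3114.7 / 0.230 = 13542.17 years ≈ 13542 varves.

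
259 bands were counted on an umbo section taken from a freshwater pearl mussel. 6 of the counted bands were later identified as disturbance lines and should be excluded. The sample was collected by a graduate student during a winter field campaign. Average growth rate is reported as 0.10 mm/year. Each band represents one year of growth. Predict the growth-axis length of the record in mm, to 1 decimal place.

25.3 mm

Adjusted count: 259 − 6 = 253 bands.
Length ≈ 0.10 × 253 = 25.3 mm.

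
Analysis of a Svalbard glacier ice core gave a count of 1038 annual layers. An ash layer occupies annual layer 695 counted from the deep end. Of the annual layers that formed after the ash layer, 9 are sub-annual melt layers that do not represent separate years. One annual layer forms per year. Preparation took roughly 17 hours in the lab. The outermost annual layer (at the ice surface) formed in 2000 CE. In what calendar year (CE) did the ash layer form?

1038 − 695 = 343 annual layers lie beyond the ash layer toward the ice surface.
Excluding 9 false annual layers: 343 − 9 = 334.
Counting back 334 years from 2000 CE places the ash layer in 2000 − 334 = 1666 CE.

1666 CE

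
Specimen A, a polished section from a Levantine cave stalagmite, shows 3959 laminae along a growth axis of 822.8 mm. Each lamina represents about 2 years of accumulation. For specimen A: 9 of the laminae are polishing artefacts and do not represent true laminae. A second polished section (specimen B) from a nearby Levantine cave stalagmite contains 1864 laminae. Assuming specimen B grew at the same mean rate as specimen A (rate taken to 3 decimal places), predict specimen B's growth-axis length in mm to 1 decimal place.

Specimen A: correcting the raw count gives 3959 − 9 = 3950 true laminae.
Specimen A: at 2 years per lamina, 3950 × 2 = 7900 years.
A: Mean rate = 822.8 mm / 7900 years ≈ 0.104 mm/year.
Specimen B: at 2 years per lamina, 1864 × 2 = 3728 years. B's length ≈ 0.104 × 3728 = 387.7 mm.

387.7 mm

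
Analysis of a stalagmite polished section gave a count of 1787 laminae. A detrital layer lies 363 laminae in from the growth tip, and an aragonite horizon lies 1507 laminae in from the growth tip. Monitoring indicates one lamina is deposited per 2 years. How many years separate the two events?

The two markers are separated by 1507 − 363 = 1144 laminae.
1144 laminae at 2 years each span 1144 × 2 = 2288 years.

2288 years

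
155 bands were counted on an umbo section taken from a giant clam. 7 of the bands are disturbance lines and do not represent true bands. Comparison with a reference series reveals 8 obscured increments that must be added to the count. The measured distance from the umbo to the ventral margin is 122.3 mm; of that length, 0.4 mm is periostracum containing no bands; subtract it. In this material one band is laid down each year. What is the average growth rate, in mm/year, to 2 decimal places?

0.78 mm/year

True band count = 155 − 7 + 8 = 156.
The growth record spans 122.3 − 0.4 = 121.9 mm.
Extension rate ≈ 121.9 / 156 = 0.78 mm/year.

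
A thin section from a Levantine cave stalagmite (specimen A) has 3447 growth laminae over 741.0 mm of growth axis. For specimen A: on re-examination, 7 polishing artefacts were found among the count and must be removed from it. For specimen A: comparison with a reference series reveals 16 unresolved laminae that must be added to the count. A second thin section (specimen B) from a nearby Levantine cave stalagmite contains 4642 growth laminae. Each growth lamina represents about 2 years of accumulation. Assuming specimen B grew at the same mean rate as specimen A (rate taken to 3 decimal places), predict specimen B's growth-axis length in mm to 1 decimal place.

993.4 mm

Specimen A: correcting the raw count gives 3447 − 7 + 16 = 3456 true growth laminae.
Specimen A: at 2 years per growth lamina, 3456 × 2 = 6912 years.
A: 741.0 mm over 6912 years gives 741.0 / 6912 ≈ 0.107 mm per year.
Specimen B: multiplying by 2 years per growth lamina: 4642 × 2 = 9284 years. For B, 0.107 mm/year × 9284 years = 993.4 mm.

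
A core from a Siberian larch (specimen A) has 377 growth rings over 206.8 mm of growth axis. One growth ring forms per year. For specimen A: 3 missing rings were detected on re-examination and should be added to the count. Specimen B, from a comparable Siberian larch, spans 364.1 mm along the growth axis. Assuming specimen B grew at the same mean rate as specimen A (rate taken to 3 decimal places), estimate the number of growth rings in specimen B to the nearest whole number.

Specimen A: adjusted count: 377 + 3 = 380 growth rings.
A: 206.8 mm over 380 years gives 206.8 / 380 ≈ 0.544 mm per year.
Specimen B: 364.1 mm / 0.544 mm per year = 669.30 years ≈ 669 growth rings.

669 growth rings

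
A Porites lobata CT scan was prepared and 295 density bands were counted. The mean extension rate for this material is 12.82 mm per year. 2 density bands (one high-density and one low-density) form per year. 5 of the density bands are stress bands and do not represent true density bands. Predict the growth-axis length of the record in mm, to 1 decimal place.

1858.9 mm

True density band count = 295 − 5 = 290.
Dividing by 2 density bands per year: 290 / 2 = 145 years.
Predicted length = 12.82 mm/year × 145 years = 1858.9 mm.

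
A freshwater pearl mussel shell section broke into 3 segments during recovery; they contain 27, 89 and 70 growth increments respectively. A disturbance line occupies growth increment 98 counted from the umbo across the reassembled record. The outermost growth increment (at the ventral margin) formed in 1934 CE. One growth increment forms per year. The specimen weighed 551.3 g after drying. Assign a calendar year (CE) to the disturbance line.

Total growth increments = 27 + 89 + 70 = 186.
Between growth increment 98 and the ventral margin there are 186 − 98 = 88 growth increments.
1934 − 88 = 1846 CE.

1846 CE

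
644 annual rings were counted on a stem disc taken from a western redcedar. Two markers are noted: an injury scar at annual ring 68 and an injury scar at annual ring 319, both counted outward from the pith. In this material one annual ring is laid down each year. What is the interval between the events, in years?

251 yr

The two markers are separated by 319 − 68 = 251 annual rings.
One annual ring per year makes the interval 251 years.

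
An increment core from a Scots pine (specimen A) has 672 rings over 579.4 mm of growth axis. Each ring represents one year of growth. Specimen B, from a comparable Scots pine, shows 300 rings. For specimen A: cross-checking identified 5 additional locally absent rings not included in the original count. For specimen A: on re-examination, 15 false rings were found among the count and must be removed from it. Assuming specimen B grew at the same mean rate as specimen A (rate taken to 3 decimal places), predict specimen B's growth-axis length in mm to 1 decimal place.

Specimen A: correcting the raw count gives 672 − 15 + 5 = 662 true rings.
A: Mean rate = 579.4 mm / 662 years ≈ 0.875 mm/year.
B's length ≈ 0.875 × 300 = 262.5 mm.

262.5 mm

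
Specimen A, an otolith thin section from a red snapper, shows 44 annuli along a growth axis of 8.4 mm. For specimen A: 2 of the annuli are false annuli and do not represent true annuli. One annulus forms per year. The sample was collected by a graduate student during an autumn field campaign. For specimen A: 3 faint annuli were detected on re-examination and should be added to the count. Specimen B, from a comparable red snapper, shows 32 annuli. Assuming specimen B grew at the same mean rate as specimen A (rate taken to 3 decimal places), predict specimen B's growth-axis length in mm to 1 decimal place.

6.0 mm

Specimen A: after corrections the count is 44 − 2 + 3 = 45 annuli.
A: Extension rate ≈ 8.4 / 45 = 0.187 mm/yr.
For B, 0.187 mm/year × 32 years = 6.0 mm.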